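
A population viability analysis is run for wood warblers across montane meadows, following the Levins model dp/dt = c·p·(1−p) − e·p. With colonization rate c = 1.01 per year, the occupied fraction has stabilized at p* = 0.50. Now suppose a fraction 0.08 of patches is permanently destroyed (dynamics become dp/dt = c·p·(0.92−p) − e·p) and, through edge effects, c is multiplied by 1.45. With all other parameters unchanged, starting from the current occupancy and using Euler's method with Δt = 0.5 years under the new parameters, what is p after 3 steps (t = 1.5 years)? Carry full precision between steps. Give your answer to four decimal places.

Balance c(1−p*) = e gives e = 1.01×(1 − 0.50000) = 0.50500.
Starting from p₀ = 0.50000; update p ← p + (dp/dt)·Δt with the new parameters.
p: 0.50000 → 0.52752  (Δp = +0.02752)
p: 0.52752 → 0.54593  (Δp = +0.01841)
p: 0.54593 → 0.55762  (Δp = +0.01169)

0.5576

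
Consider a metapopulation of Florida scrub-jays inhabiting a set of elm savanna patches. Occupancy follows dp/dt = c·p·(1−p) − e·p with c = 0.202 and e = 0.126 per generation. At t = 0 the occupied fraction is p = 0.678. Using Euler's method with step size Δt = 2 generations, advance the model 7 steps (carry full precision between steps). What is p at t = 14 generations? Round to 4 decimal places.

0.4319

Update rule: p ← p + [c·p·(1−p) − e·p]·Δt with Δt = 2.
  1  |  dp/dt·Δt = -0.082656  |  p_1 = 0.595344
  2  |  dp/dt·Δt = -0.052699  |  p_2 = 0.542645
  3  |  dp/dt·Δt = -0.036481  |  p_3 = 0.506163
  4  |  dp/dt·Δt = -0.026569  |  p_4 = 0.479595
  5  |  dp/dt·Δt = -0.020026  |  p_5 = 0.459569
  6  |  dp/dt·Δt = -0.015472  |  p_6 = 0.444097
  7  |  dp/dt·Δt = -0.012175  |  p_7 = 0.431922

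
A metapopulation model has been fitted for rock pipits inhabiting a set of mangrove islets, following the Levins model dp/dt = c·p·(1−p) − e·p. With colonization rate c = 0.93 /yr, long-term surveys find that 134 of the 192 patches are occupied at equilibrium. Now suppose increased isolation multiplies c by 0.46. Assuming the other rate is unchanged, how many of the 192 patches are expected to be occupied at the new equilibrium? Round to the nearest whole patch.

66

Observed p* = 134/192 = 0.69792.
Balance c(1−p*) = e gives e = 0.93×(1 − 0.69792) = 0.28093.
New p* = 1 − e/c = 1 − 0.28093/0.42780 = 0.34331.
Expected occupied = 192 × 0.34331 = 65.92 ≈ 66.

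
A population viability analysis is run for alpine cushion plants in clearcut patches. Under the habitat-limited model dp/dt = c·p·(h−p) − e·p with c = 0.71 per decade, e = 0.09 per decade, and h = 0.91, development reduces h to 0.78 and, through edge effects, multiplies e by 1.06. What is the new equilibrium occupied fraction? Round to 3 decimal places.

Before: p* = h − e/c = 0.91 − 0.09/0.71 = 0.91 − 0.1268 = 0.7832.
After: c = 0.71, e = 0.0954, h = 0.78; p* = 0.78 − 0.0954/0.71 = 0.6456.

0.646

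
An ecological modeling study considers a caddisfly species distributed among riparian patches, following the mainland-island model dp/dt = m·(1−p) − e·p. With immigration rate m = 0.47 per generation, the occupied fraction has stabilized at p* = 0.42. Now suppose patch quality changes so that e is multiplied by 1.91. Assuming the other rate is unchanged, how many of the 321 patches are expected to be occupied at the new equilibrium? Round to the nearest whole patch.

88

Balance m(1−p*) = e·p* gives e = m(1−p*)/p* = 0.47×0.58000/0.42000 = 0.64905.
New p* = m/(m+e) = 0.47000/(0.47000+1.23969) = 0.27490.
Expected occupied = 321 × 0.27490 = 88.24 ≈ 88.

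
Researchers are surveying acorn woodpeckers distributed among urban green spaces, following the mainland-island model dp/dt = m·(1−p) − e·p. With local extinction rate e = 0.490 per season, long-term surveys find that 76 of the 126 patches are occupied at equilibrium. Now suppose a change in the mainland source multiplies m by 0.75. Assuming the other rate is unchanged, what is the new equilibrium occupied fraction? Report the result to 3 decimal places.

Observed p* = 76/126 = 0.60317.
Balance m(1−p*) = e·p* gives m = e·p*/(1−p*) = 0.490×0.60317/0.39683 = 0.74479.
New p* = m/(m+e) = 0.55859/(0.55859+0.49000) = 0.53271.

0.533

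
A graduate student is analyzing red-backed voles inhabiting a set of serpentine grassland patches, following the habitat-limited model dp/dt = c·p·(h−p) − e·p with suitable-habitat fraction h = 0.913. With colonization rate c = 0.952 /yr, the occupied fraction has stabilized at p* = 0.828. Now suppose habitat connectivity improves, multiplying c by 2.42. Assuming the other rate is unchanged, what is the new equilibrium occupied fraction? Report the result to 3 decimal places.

Balance c(h−p*) = e gives e = 0.952×(0.913 − 0.82800) = 0.08092.
New p* = 0.913 − e/c = 0.913 − 0.08092/2.30384 = 0.87788.

0.878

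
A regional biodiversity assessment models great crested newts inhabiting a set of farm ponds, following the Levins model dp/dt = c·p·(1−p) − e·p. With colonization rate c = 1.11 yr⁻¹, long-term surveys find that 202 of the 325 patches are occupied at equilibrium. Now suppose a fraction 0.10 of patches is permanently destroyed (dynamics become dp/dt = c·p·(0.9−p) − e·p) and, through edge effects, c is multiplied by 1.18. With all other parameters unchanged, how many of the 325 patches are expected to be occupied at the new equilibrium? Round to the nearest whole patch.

188

Observed p* = 202/325 = 0.62154.
Balance c(1−p*) = e gives e = 1.11×(1 − 0.62154) = 0.42009.
New p* = 0.9 − e/c = 0.9 − 0.42009/1.30980 = 0.57927.
Expected occupied = 325 × 0.57927 = 188.26 ≈ 188.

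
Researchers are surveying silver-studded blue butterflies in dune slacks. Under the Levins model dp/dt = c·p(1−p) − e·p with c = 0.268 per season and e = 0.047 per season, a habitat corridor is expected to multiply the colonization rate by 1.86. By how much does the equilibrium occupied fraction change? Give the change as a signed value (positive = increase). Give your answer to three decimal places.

Before: p* = 1 − 0.047/0.268 = 0.8246.
After the change, c = 0.49848, e = 0.047, so p* = 1 − 0.047/0.49848 = 0.9057.
Δp* = 0.9057 − 0.8246 = +0.0811.

0.081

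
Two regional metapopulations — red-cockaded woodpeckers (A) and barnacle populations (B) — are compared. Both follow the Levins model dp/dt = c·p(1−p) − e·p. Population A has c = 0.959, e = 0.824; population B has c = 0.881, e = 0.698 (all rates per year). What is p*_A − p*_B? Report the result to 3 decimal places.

-0.067

A: p*_A = 1 − 0.824/0.959 = 0.1408.
B: p*_B = 1 − 0.698/0.881 = 0.2077.
p*_A − p*_B = 0.1408 − 0.2077 = -0.0669.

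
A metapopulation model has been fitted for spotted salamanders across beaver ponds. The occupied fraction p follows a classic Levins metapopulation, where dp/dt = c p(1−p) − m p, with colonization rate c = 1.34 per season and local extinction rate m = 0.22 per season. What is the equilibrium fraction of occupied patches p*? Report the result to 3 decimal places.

At equilibrium, colonization balances extinction: c·p*·(1−p*) = m·p*.
So p* = 1 − m/c = 1 − 0.22/1.34 = 1 − 0.1642 = 0.8358.

0.836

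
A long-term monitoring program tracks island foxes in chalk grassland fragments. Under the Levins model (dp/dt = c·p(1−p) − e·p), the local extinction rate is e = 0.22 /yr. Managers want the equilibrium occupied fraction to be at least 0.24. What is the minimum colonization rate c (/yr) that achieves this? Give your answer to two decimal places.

p* = 1 − e/c ≥ 0.24 requires e/c ≤ 0.7600, i.e. c ≥ e/0.7600.
c_min = 0.22/0.7600 = 0.2895.

0.29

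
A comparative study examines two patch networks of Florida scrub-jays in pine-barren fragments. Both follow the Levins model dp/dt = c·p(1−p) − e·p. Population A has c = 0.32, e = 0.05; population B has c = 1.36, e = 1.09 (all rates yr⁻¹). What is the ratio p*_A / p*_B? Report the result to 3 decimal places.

4.250

A: p*_A = 1 − 0.05/0.32 = 0.8438.
B: p*_B = 1 − 1.09/1.36 = 0.1985.
p*_A / p*_B = 0.8438/0.1985 = 4.2500.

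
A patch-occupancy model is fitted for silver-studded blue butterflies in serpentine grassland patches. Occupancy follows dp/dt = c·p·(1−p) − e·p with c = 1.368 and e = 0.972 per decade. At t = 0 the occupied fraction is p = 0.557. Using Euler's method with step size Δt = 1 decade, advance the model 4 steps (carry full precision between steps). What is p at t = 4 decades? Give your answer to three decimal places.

0.300

Update rule: p ← p + [c·p·(1−p) − e·p]·Δt with Δt = 1.
step 1: Δp = -0.20385, p = 0.35315
step 2: Δp = -0.03076, p = 0.32239
step 3: Δp = -0.01452, p = 0.30787
step 4: Δp = -0.00775, p = 0.30012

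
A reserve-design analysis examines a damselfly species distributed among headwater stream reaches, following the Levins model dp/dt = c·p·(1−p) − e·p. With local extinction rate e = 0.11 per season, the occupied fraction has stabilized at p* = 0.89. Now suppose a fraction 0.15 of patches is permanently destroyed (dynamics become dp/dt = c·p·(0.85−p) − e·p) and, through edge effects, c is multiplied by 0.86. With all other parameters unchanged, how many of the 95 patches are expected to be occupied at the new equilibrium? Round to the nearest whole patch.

Balance c(1−p*) = e gives c = e/(1 − 0.89000) = 0.11/0.11000 = 1.00000.
New p* = 0.85 − e/c = 0.85 − 0.11000/0.86000 = 0.72209.
Expected occupied = 95 × 0.72209 = 68.60 ≈ 69.

69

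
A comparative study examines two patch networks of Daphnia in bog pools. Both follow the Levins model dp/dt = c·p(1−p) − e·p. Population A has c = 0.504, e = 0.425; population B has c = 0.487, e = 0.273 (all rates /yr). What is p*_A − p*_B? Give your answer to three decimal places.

A: p*_A = 1 − 0.425/0.504 = 0.1567.
B: p*_B = 1 − 0.273/0.487 = 0.4394.
p*_A − p*_B = 0.1567 − 0.4394 = -0.2827.

-0.283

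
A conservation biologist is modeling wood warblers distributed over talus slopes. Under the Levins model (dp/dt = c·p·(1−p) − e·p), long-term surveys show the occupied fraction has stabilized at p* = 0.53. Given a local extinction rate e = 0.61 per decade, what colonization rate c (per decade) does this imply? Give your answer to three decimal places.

1.298

At equilibrium c(1−p*) = e, so c = e/(1−p*).
c = 0.61/(1 − 0.53) = 0.61/0.4700 = 1.2979.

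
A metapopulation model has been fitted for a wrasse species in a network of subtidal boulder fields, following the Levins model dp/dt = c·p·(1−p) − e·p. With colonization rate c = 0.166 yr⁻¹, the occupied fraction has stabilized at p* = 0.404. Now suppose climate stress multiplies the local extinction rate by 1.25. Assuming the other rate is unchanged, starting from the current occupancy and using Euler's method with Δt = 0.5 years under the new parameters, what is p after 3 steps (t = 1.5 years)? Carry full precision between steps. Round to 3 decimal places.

0.390

Balance c(1−p*) = e gives e = 0.166×(1 − 0.40400) = 0.09894.
Starting from p₀ = 0.40400; update p ← p + (dp/dt)·Δt with the new parameters.
step 1: Δp = -0.00500, p = 0.39900
step 2: Δp = -0.00477, p = 0.39423
step 3: Δp = -0.00456, p = 0.38968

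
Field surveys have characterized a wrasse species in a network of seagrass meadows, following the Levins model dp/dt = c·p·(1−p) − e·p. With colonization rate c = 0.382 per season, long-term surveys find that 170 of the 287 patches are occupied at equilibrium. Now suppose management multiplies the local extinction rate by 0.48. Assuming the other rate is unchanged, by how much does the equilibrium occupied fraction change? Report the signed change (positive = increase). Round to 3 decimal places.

Observed p* = 170/287 = 0.59233.
Balance c(1−p*) = e gives e = 0.382×(1 − 0.59233) = 0.15573.
New p* = 1 − e/c = 1 − 0.07475/0.38200 = 0.80432.
Δp* = 0.80432 − 0.59233 = +0.21199.

0.212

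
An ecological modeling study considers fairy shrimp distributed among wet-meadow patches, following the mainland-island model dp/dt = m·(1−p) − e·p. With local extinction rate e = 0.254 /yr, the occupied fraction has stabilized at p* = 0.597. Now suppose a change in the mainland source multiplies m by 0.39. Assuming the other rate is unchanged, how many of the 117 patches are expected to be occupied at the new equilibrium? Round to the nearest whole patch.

Balance m(1−p*) = e·p* gives m = e·p*/(1−p*) = 0.254×0.59700/0.40300 = 0.37627.
New p* = m/(m+e) = 0.14675/(0.14675+0.25400) = 0.36619.
Expected occupied = 117 × 0.36619 = 42.84 ≈ 43.

43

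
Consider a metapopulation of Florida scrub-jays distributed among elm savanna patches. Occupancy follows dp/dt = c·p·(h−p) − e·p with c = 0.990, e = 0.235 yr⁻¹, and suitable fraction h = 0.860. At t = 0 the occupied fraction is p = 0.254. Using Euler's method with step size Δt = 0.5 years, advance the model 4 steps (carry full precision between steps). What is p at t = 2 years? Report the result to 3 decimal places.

0.440

Update rule: p ← p + [c·p·(h−p) − e·p]·Δt with Δt = 0.5.
t = 0.5: p = 0.25400 + (+0.04635) = 0.30035
t = 1: p = 0.30035 + (+0.04791) = 0.34826
t = 1.5: p = 0.34826 + (+0.04730) = 0.39556
t = 2: p = 0.39556 + (+0.04446) = 0.44002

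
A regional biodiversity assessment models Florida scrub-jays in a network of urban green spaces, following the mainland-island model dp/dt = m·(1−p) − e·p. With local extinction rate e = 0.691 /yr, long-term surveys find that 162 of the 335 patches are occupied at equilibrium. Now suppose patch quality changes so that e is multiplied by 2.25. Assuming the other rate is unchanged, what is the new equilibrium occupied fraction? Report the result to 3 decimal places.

Observed p* = 162/335 = 0.48358.
Balance m(1−p*) = e·p* gives m = e·p*/(1−p*) = 0.691×0.48358/0.51642 = 0.64706.
New p* = m/(m+e) = 0.64706/(0.64706+1.55475) = 0.29388.

0.294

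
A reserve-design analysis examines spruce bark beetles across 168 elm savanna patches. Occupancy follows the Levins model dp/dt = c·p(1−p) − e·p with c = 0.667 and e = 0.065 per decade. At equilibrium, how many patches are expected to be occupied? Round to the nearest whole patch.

p* = 1 − e/c = 1 − 0.065/0.667 = 0.9025.
Expected occupied patches = N × p* = 168 × 0.9025 = 151.63 ≈ 152.

152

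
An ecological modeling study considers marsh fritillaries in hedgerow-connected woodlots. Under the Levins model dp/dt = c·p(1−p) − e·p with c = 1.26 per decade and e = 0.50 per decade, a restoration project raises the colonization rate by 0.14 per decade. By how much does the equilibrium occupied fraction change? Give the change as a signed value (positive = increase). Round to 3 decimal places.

0.040

Before: p* = 1 − 0.50/1.26 = 0.6032.
After the change, c = 1.4, e = 0.5, so p* = 1 − 0.5/1.4 = 0.6429.
Δp* = 0.6429 − 0.6032 = +0.0397.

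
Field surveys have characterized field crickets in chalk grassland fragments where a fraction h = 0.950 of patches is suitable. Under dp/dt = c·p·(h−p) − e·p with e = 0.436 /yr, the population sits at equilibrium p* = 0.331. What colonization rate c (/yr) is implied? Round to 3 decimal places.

At equilibrium c(h−p*) = e, so c = e/(h−p*).
c = 0.436/(0.950 − 0.331) = 0.436/0.6190 = 0.7044.

0.704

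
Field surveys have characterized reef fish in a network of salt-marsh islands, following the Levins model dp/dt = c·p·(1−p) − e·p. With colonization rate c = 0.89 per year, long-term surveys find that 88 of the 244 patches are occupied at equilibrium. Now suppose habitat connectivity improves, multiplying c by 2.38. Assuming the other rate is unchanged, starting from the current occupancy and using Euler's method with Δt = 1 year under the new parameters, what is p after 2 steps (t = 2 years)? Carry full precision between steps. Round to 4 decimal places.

Observed p* = 88/244 = 0.36066.
Balance c(1−p*) = e gives e = 0.89×(1 − 0.36066) = 0.56902.
Starting from p₀ = 0.36066; update p ← p + (dp/dt)·Δt with the new parameters.
t = 1: p = 0.36066 + (+0.28320) = 0.64386
t = 2: p = 0.64386 + (+0.11935) = 0.76321

0.7632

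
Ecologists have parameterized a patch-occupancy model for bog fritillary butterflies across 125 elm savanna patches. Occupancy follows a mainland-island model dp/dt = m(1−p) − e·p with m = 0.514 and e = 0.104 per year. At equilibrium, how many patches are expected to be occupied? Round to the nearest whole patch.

104

p* = m/(m+e) = 0.514/0.6180 = 0.8317.
Expected occupied patches = N × p* = 125 × 0.8317 = 103.96 ≈ 104.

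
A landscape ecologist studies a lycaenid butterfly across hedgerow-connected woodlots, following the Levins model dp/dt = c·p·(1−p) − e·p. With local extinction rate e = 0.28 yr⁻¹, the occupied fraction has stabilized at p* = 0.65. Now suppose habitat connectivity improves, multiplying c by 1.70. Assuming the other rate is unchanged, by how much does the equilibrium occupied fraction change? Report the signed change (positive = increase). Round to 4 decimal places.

0.1441

Balance c(1−p*) = e gives c = e/(1 − 0.65000) = 0.28/0.35000 = 0.80000.
New p* = 1 − e/c = 1 − 0.28000/1.36000 = 0.79412.
Δp* = 0.79412 − 0.65000 = +0.14412.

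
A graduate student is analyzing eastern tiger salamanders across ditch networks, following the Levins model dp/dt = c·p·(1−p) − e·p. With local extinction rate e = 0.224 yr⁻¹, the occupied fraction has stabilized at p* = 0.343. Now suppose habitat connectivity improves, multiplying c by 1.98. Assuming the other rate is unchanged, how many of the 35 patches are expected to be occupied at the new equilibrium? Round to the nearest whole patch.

23

Balance c(1−p*) = e gives c = e/(1 − 0.34300) = 0.224/0.65700 = 0.34094.
New p* = 1 − e/c = 1 − 0.22400/0.67506 = 0.66818.
Expected occupied = 35 × 0.66818 = 23.39 ≈ 23.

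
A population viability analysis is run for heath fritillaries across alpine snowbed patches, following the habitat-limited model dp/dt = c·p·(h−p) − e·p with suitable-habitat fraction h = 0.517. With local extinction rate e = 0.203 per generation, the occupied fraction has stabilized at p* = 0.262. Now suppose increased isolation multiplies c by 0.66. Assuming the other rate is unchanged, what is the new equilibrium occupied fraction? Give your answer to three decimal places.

0.131

Balance c(h−p*) = e gives c = e/(0.517 − 0.26200) = 0.203/0.25500 = 0.79608.
New p* = 0.517 − e/c = 0.517 − 0.20300/0.52541 = 0.13064.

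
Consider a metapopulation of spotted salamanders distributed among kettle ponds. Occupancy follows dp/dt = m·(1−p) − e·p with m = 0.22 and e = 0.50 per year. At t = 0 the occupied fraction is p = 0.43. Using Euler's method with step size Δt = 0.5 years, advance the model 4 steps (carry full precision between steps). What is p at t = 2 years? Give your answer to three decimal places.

Update rule: p ← p + [m·(1−p) − e·p]·Δt with Δt = 0.5.
p: 0.43000 → 0.38520  (Δp = -0.04480)
p: 0.38520 → 0.35653  (Δp = -0.02867)
p: 0.35653 → 0.33818  (Δp = -0.01835)
p: 0.33818 → 0.32643  (Δp = -0.01174)

0.326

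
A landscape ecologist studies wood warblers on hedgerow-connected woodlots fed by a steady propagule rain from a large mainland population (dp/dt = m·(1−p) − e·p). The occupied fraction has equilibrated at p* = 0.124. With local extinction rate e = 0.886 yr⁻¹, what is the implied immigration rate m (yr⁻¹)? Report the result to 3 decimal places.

At equilibrium m(1−p*) = e·p*, so m = e·p*/(1−p*).
m = 0.886 × 0.124 / 0.8760 = 0.1099/0.8760 = 0.1254.

0.125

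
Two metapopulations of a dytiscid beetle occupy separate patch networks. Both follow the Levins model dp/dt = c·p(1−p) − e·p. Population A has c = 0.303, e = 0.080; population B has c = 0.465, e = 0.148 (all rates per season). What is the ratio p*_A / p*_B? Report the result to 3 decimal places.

A: p*_A = 1 − 0.080/0.303 = 0.7360.
B: p*_B = 1 − 0.148/0.465 = 0.6817.
p*_A / p*_B = 0.7360/0.6817 = 1.0796.

1.080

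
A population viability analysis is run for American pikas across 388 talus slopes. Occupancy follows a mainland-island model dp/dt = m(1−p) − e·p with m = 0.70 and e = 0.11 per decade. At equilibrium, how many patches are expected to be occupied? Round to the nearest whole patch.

335

p* = m/(m+e) = 0.70/0.8100 = 0.8642.
Expected occupied patches = N × p* = 388 × 0.8642 = 335.31 ≈ 335.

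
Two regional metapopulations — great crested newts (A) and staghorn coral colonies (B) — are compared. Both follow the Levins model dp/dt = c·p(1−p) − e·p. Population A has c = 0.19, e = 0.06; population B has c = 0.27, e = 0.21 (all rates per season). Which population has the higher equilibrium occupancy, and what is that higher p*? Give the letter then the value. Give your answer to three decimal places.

A: p*_A = 1 − 0.06/0.19 = 0.6842.
B: p*_B = 1 − 0.21/0.27 = 0.2222.
A is higher at 0.6842.

A, 0.684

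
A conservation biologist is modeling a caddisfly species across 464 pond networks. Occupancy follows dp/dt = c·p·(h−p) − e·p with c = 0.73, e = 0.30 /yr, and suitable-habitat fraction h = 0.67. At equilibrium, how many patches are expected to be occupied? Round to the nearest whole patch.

120

p* = h − e/c = 0.67 − 0.4110 = 0.2590.
Expected occupied patches = N × p* = 464 × 0.2590 = 120.20 ≈ 120.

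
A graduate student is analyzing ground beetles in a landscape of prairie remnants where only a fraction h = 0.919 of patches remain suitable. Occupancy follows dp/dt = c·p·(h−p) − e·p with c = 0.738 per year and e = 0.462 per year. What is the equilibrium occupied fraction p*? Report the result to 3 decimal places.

Setting dp/dt = 0 and dividing by p* gives c·(h−p*) = e.
So p* = h − e/c = 0.919 − 0.462/0.738 = 0.919 − 0.6260 = 0.2930.

0.293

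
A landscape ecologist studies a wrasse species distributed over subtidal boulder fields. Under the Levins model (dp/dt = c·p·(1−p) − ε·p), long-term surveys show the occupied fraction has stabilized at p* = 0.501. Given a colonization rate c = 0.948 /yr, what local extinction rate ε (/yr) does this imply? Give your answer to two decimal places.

At equilibrium c(1−p*) = ε.
ε = 0.948 × (1 − 0.501) = 0.948 × 0.4990 = 0.4731.

0.47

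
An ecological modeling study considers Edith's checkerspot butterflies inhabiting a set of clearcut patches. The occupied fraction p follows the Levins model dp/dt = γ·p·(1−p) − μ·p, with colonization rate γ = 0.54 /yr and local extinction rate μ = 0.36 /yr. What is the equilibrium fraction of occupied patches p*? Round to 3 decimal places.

0.333

Setting dp/dt = 0 and dividing through by p* gives γ·(1−p*) = μ.
So p* = 1 − μ/γ = 1 − 0.36/0.54 = 1 − 0.6667 = 0.3333.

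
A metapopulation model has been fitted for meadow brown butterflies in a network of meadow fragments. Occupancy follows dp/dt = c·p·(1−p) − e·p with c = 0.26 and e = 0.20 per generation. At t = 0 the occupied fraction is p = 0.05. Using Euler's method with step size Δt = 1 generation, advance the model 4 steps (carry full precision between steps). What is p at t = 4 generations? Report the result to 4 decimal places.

Update rule: p ← p + [c·p·(1−p) − e·p]·Δt with Δt = 1.
p: 0.05000 → 0.05235  (Δp = +0.00235)
p: 0.05235 → 0.05478  (Δp = +0.00243)
p: 0.05478 → 0.05728  (Δp = +0.00251)
p: 0.05728 → 0.05987  (Δp = +0.00258)

0.0599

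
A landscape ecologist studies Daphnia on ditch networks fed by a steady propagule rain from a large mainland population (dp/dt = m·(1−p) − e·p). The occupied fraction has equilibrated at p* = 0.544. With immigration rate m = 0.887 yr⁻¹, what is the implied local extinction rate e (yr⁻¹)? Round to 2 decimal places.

At equilibrium m(1−p*) = e·p*, so e = m(1−p*)/p*.
e = 0.887 × 0.4560 / 0.544 = 0.7435.

0.74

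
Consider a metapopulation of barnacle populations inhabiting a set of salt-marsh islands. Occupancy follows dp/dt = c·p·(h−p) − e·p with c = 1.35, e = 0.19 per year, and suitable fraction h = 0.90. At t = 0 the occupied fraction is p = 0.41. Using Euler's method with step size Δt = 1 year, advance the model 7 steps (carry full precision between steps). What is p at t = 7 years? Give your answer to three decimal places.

Update rule: p ← p + [c·p·(h−p) − e·p]·Δt with Δt = 1.
p: 0.41000 → 0.60332  (Δp = +0.19332)
p: 0.60332 → 0.73033  (Δp = +0.12701)
p: 0.73033 → 0.75885  (Δp = +0.02852)
p: 0.75885 → 0.75927  (Δp = +0.00042)
p: 0.75927 → 0.75926  (Δp = -0.00001)
p: 0.75926 → 0.75926  (Δp = +0.00000)
p: 0.75926 → 0.75926  (Δp = -0.00000)

0.759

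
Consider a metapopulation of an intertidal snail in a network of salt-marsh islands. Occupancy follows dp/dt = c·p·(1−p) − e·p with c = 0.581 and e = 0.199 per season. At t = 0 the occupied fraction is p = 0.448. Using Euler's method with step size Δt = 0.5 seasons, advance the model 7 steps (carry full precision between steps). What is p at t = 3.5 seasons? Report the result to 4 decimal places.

0.5907

Update rule: p ← p + [c·p·(1−p) − e·p]·Δt with Δt = 0.5.
step 1: Δp = +0.02726, p = 0.47526
step 2: Δp = +0.02516, p = 0.50042
step 3: Δp = +0.02283, p = 0.52325
step 4: Δp = +0.02040, p = 0.54366
step 5: Δp = +0.01798, p = 0.56164
step 6: Δp = +0.01564, p = 0.57727
step 7: Δp = +0.01345, p = 0.59073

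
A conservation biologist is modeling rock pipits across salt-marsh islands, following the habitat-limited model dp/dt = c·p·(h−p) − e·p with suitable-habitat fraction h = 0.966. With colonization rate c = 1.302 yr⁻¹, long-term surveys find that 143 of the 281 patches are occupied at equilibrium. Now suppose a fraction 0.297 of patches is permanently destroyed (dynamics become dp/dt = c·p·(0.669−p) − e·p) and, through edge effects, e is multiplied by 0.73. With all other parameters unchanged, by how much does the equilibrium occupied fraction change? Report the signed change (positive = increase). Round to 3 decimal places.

-0.174

Observed p* = 143/281 = 0.50890.
Balance c(h−p*) = e gives e = 1.302×(0.966 − 0.50890) = 0.59514.
New p* = 0.669 − e/c = 0.669 − 0.43445/1.30200 = 0.33532.
Δp* = 0.33532 − 0.50890 = -0.17358.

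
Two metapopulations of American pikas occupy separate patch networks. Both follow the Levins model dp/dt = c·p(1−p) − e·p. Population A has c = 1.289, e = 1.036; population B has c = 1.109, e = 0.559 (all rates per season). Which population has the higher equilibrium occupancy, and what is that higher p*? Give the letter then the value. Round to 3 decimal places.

B, 0.496

A: p*_A = 1 − 1.036/1.289 = 0.1963.
B: p*_B = 1 − 0.559/1.109 = 0.4959.
B is higher at 0.4959.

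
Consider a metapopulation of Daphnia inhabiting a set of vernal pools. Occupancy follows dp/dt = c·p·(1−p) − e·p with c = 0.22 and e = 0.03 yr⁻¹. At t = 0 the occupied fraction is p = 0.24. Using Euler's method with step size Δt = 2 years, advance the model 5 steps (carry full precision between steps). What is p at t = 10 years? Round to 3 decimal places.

0.620

Update rule: p ← p + [c·p·(1−p) − e·p]·Δt with Δt = 2.
step 1: Δp = +0.06586, p = 0.30586
step 2: Δp = +0.07506, p = 0.38092
step 3: Δp = +0.08091, p = 0.46183
step 4: Δp = +0.08165, p = 0.54348
step 5: Δp = +0.07656, p = 0.62003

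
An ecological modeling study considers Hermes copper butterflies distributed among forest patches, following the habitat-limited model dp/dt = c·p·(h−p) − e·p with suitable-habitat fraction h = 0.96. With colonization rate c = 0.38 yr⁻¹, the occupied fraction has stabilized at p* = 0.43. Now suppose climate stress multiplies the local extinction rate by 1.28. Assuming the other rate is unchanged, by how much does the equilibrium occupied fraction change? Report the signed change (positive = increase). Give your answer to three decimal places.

-0.148

Balance c(h−p*) = e gives e = 0.38×(0.96 − 0.43000) = 0.20140.
New p* = 0.96 − e/c = 0.96 − 0.25779/0.38000 = 0.28161.
Δp* = 0.28161 − 0.43000 = -0.14839.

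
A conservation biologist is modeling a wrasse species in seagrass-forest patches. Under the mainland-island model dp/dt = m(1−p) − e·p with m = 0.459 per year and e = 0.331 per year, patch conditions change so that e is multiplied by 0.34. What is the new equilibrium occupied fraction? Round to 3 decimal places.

Before: p* = 0.459/(0.459+0.331) = 0.5810.
After: m = 0.459, e = 0.11254; p* = 0.459/0.5715 = 0.8031.

0.803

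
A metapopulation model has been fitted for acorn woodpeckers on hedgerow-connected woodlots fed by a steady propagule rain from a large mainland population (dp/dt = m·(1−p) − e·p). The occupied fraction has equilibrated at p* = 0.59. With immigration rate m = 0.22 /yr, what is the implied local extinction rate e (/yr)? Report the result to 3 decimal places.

0.153

At equilibrium m(1−p*) = e·p*, so e = m(1−p*)/p*.
e = 0.22 × 0.4100 / 0.59 = 0.1529.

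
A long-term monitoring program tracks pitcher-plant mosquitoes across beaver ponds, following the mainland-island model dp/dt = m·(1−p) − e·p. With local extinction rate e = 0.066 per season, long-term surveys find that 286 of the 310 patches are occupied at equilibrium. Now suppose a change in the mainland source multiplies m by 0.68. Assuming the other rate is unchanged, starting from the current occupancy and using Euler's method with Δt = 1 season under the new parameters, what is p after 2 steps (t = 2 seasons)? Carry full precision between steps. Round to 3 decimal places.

Observed p* = 286/310 = 0.92258.
Balance m(1−p*) = e·p* gives m = e·p*/(1−p*) = 0.066×0.92258/0.07742 = 0.78650.
Starting from p₀ = 0.92258; update p ← p + (dp/dt)·Δt with the new parameters.
step 1: Δp = -0.01948, p = 0.90310
step 2: Δp = -0.00778, p = 0.89532

0.895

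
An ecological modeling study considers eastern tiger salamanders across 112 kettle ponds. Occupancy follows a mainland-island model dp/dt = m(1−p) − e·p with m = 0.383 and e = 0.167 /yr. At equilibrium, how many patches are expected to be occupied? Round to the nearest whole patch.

p* = m/(m+e) = 0.383/0.5500 = 0.6964.
Expected occupied patches = N × p* = 112 × 0.6964 = 77.99 ≈ 78.

78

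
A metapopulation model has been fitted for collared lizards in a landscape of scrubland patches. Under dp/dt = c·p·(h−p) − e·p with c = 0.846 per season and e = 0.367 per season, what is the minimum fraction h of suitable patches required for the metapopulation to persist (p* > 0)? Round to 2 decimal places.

0.43

p* = h − e/c is positive only when h > e/c.
h_min = e/c = 0.367/0.846 = 0.4338.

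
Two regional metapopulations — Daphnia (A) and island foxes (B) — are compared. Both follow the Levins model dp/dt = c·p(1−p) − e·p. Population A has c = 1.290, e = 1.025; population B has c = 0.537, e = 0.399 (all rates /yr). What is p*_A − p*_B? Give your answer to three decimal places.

-0.052

A: p*_A = 1 − 1.025/1.290 = 0.2054.
B: p*_B = 1 − 0.399/0.537 = 0.2570.
p*_A − p*_B = 0.2054 − 0.2570 = -0.0516.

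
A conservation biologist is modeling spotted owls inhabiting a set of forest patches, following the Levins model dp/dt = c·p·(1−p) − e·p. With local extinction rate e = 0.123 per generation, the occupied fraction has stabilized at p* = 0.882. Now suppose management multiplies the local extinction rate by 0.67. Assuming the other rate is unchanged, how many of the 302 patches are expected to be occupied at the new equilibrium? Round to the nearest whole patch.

278

Balance c(1−p*) = e gives c = e/(1 − 0.88200) = 0.123/0.11800 = 1.04237.
New p* = 1 − e/c = 1 − 0.08241/1.04237 = 0.92094.
Expected occupied = 302 × 0.92094 = 278.12 ≈ 278.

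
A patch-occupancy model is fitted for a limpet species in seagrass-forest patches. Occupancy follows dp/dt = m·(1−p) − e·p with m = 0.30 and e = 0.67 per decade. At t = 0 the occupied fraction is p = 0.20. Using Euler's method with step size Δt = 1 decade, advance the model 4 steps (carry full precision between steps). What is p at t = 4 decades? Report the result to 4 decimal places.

0.3093

Update rule: p ← p + [m·(1−p) − e·p]·Δt with Δt = 1.
t = 1: p = 0.20000 + (+0.10600) = 0.30600
t = 2: p = 0.30600 + (+0.00318) = 0.30918
t = 3: p = 0.30918 + (+0.00010) = 0.30928
t = 4: p = 0.30928 + (+0.00000) = 0.30928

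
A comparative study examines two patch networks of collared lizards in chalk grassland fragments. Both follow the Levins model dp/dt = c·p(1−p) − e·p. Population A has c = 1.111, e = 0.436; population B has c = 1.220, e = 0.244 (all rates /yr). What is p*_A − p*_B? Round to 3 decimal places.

-0.192

A: p*_A = 1 − 0.436/1.111 = 0.6076.
B: p*_B = 1 − 0.244/1.220 = 0.8000.
p*_A − p*_B = 0.6076 − 0.8000 = -0.1924.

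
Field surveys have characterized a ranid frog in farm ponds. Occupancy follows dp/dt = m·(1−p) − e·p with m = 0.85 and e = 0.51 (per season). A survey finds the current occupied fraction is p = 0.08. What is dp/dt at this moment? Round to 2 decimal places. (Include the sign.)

Colonization term: m·(1−p) = 0.85×0.9200 = 0.78200.
Extinction term: e·p = 0.04080.
dp/dt = 0.78200 − 0.04080 = 0.74120.

0.74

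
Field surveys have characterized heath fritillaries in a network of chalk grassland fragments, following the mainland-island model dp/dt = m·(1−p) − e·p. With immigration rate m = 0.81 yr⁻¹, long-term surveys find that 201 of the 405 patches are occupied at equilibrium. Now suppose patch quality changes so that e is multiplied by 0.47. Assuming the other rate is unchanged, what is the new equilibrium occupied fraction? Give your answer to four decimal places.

Observed p* = 201/405 = 0.49630.
Balance m(1−p*) = e·p* gives e = m(1−p*)/p* = 0.81×0.50370/0.49630 = 0.82208.
New p* = m/(m+e) = 0.81000/(0.81000+0.38638) = 0.67704.

0.6770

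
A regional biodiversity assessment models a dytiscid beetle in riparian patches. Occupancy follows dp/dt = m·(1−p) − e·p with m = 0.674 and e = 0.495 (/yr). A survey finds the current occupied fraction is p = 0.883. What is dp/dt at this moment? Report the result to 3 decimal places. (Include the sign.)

Colonization term: m·(1−p) = 0.674×0.1170 = 0.07886.
Extinction term: e·p = 0.43709.
dp/dt = 0.07886 − 0.43709 = -0.35823.

-0.358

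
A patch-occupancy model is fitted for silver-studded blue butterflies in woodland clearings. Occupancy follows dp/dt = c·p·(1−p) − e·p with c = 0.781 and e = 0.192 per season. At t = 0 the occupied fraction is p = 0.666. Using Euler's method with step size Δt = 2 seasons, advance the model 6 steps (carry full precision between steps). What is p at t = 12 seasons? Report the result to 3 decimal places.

0.754

Update rule: p ← p + [c·p·(1−p) − e·p]·Δt with Δt = 2.
t = 2: p = 0.66600 + (+0.09171) = 0.75771
t = 4: p = 0.75771 + (-0.00420) = 0.75351
t = 6: p = 0.75351 + (+0.00077) = 0.75428
t = 8: p = 0.75428 + (-0.00014) = 0.75414
t = 10: p = 0.75414 + (+0.00002) = 0.75416
t = 12: p = 0.75416 + (-0.00000) = 0.75416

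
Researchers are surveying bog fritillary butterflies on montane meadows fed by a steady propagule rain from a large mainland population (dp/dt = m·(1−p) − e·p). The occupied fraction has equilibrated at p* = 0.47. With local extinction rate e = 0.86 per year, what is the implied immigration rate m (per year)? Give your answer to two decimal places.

At equilibrium m(1−p*) = e·p*, so m = e·p*/(1−p*).
m = 0.86 × 0.47 / 0.5300 = 0.4042/0.5300 = 0.7626.

0.76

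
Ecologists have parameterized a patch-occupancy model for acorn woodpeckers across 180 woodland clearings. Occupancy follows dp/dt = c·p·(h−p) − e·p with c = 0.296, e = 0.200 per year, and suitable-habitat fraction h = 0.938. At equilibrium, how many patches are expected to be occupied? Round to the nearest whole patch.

p* = h − e/c = 0.938 − 0.6757 = 0.2623.
Expected occupied patches = N × p* = 180 × 0.2623 = 47.22 ≈ 47.

47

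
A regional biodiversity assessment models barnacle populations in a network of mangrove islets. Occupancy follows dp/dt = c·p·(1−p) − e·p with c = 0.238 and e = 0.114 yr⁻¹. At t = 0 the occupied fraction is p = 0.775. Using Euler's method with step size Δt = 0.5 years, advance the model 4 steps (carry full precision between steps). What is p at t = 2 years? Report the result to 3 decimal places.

0.696

Update rule: p ← p + [c·p·(1−p) − e·p]·Δt with Δt = 0.5.
step 1: Δp = -0.02342, p = 0.75158
step 2: Δp = -0.02062, p = 0.73095
step 3: Δp = -0.01826, p = 0.71269
step 4: Δp = -0.01626, p = 0.69644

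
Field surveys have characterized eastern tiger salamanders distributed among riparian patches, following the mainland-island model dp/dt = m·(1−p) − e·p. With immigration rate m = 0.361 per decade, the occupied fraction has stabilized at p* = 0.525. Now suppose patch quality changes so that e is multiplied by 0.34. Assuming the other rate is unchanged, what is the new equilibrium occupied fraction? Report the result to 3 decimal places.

0.765

Balance m(1−p*) = e·p* gives e = m(1−p*)/p* = 0.361×0.47500/0.52500 = 0.32662.
New p* = m/(m+e) = 0.36100/(0.36100+0.11105) = 0.76475.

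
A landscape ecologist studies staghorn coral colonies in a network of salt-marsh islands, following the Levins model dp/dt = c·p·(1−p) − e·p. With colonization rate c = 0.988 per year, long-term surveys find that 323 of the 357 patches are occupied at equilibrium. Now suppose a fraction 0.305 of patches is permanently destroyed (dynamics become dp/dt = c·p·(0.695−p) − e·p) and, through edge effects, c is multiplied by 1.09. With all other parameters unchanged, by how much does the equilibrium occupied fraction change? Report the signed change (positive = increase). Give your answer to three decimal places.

-0.297

Observed p* = 323/357 = 0.90476.
Balance c(1−p*) = e gives e = 0.988×(1 − 0.90476) = 0.09410.
New p* = 0.695 − e/c = 0.695 − 0.09410/1.07692 = 0.60762.
Δp* = 0.60762 − 0.90476 = -0.29714.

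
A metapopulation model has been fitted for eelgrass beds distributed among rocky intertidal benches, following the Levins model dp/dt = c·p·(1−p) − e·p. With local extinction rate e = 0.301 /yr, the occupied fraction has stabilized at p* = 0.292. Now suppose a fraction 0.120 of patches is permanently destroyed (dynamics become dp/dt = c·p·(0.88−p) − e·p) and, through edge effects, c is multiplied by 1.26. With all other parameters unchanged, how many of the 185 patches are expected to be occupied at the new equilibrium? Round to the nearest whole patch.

59

Balance c(1−p*) = e gives c = e/(1 − 0.29200) = 0.301/0.70800 = 0.42514.
New p* = 0.88 − e/c = 0.88 − 0.30100/0.53568 = 0.31810.
Expected occupied = 185 × 0.31810 = 58.85 ≈ 59.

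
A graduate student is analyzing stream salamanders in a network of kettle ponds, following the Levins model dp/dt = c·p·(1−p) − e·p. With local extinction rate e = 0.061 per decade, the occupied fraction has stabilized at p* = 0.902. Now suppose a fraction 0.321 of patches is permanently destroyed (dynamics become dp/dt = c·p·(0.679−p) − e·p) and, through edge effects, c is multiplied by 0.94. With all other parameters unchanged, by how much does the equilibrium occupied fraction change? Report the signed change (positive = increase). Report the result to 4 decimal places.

Balance c(1−p*) = e gives c = e/(1 − 0.90200) = 0.061/0.09800 = 0.62245.
New p* = 0.679 − e/c = 0.679 − 0.06100/0.58510 = 0.57474.
Δp* = 0.57474 − 0.90200 = -0.32726.

-0.3273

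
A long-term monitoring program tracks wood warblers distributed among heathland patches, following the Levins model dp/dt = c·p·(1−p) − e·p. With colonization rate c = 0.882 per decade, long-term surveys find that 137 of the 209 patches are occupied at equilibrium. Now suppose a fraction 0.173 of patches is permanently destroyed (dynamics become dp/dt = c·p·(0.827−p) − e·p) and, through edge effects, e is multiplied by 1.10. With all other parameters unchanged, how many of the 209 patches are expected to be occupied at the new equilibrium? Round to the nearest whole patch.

94

Observed p* = 137/209 = 0.65550.
Balance c(1−p*) = e gives e = 0.882×(1 − 0.65550) = 0.30385.
New p* = 0.827 − e/c = 0.827 − 0.33424/0.88200 = 0.44804.
Expected occupied = 209 × 0.44804 = 93.64 ≈ 94.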